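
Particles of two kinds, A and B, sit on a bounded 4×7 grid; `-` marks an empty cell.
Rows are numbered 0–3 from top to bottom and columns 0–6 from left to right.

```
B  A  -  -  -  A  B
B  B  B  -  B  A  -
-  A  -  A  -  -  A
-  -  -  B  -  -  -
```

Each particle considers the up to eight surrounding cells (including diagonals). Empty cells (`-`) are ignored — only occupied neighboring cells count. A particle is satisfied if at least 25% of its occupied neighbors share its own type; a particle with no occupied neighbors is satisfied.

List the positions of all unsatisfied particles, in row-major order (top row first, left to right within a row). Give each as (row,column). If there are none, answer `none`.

(0,1), (0,6), (1,4), (2,1), (2,3), (3,3)

Row 0: (0,0)B 2/3 ok · (0,1)A 0/4 unhappy · (0,5)A 1/3 ok · (0,6)B 0/2 unhappy
Row 1: (1,0)B 2/4 ok · (1,1)B 3/5 ok · (1,2)B 1/4 ok · (1,4)B 0/3 unhappy · (1,5)A 2/4 ok
Row 2: (2,1)A 0/3 unhappy · (2,3)A 0/3 unhappy · (2,6)A 1/1 ok
Row 3: (3,3)B 0/1 unhappy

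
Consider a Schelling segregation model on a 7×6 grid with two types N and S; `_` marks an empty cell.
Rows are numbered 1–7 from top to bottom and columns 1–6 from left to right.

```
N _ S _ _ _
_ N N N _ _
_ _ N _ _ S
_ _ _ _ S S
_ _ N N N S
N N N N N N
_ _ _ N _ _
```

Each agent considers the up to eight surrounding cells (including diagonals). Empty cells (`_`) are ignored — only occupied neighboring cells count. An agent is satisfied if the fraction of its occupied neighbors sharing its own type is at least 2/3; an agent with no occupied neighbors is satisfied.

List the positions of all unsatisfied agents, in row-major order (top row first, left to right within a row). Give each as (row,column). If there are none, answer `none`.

(1,3), (4,5), (5,5), (5,6)

Row 1: (1,1)N 1/1 satisfied · (1,3)S 0/3 not
Row 2: (2,2)N 3/4 satisfied · (2,3)N 3/4 satisfied · (2,4)N 2/3 satisfied
Row 3: (3,3)N 3/3 satisfied · (3,6)S 2/2 satisfied
Row 4: (4,5)S 3/5 not · (4,6)S 3/4 satisfied
Row 5: (5,3)N 4/4 satisfied · (5,4)N 5/6 satisfied · (5,5)N 4/7 not · (5,6)S 2/5 not
Row 6: (6,1)N 1/1 satisfied · (6,2)N 3/3 satisfied · (6,3)N 5/5 satisfied · (6,4)N 6/6 satisfied · (6,5)N 5/6 satisfied · (6,6)N 2/3 satisfied
Row 7: (7,4)N 3/3 satisfied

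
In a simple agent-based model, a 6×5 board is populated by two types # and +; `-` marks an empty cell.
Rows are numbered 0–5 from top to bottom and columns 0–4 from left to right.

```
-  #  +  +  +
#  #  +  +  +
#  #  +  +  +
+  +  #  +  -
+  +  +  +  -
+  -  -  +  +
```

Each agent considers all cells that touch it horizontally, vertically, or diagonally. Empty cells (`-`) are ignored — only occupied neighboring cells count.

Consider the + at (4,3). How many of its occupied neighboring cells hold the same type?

4

Occupied neighbors of (4,3): (3,2)=#, (3,3)=+, (4,2)=+, (5,3)=+, (5,4)=+.
Same type (+): 4 of 5.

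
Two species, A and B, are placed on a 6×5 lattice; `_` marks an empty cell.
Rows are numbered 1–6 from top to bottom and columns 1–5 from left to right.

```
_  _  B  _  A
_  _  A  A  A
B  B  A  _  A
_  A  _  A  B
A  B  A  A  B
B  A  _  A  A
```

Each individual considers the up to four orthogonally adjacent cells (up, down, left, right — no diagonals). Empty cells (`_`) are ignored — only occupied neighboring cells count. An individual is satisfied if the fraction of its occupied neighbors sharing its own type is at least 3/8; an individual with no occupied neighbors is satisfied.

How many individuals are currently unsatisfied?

9

(1,3)B 0/1 ✗
(1,5)A 1/1 ✓
(2,3)A 2/3 ✓
(2,4)A 2/2 ✓
(2,5)A 3/3 ✓
(3,1)B 1/1 ✓
(3,2)B 1/3 ✗
(3,3)A 1/2 ✓
(3,5)A 1/2 ✓
(4,2)A 0/2 ✗
(4,4)A 1/2 ✓
(4,5)B 1/3 ✗
(5,1)A 0/2 ✗
(5,2)B 0/4 ✗
(5,3)A 1/2 ✓
(5,4)A 3/4 ✓
(5,5)B 1/3 ✗
(6,1)B 0/2 ✗
(6,2)A 0/2 ✗
(6,4)A 2/2 ✓
(6,5)A 1/2 ✓
Unsatisfied: (1,3), (3,2), (4,2), (4,5), (5,1), (5,2), (5,5), (6,1), (6,2) — 9 in total.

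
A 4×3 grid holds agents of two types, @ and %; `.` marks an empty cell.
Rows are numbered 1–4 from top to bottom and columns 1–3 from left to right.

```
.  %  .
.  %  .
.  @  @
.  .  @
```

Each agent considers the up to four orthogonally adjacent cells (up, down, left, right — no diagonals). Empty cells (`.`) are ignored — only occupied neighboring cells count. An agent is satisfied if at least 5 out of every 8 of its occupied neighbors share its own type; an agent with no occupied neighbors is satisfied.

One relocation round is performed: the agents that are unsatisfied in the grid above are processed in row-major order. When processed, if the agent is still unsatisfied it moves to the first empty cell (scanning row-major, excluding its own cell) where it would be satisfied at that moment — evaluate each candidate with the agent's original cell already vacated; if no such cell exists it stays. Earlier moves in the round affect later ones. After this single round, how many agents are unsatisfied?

Initially unsatisfied (in order): (2,2), (3,2).
  (2,2) → (1,1).
  (3,2): now satisfied by earlier moves; stays.
Resulting grid:
% % .
. . .
. @ @
. . @
All satisfied now.

0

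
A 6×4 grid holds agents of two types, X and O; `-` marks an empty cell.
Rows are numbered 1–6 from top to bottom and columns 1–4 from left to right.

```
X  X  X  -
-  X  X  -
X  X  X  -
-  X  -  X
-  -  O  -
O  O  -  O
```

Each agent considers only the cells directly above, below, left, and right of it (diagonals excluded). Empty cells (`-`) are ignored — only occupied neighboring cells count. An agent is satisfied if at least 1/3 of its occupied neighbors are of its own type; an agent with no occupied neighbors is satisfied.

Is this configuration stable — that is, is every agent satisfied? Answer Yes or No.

(1,1)X 1/1 satisfied
(1,2)X 3/3 satisfied
(1,3)X 2/2 satisfied
(2,2)X 3/3 satisfied
(2,3)X 3/3 satisfied
(3,1)X 1/1 satisfied
(3,2)X 4/4 satisfied
(3,3)X 2/2 satisfied
(4,2)X 1/1 satisfied
(4,4)X 0/0 satisfied
(5,3)O 0/0 satisfied
(6,1)O 1/1 satisfied
(6,2)O 1/1 satisfied
(6,4)O 0/0 satisfied
All meet the threshold, so the configuration is stable.

Yes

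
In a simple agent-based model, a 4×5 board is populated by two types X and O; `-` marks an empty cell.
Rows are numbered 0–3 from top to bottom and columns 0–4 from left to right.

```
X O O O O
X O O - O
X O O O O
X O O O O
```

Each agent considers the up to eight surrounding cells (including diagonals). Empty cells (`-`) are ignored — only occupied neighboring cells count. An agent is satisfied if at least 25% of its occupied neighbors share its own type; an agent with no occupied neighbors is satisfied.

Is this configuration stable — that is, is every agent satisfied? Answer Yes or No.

Yes

Row 0: (0,0)X 1/3 satisfied · (0,1)O 3/5 satisfied · (0,2)O 4/4 satisfied · (0,3)O 4/4 satisfied · (0,4)O 2/2 satisfied
Row 1: (1,0)X 2/5 satisfied · (1,1)O 5/8 satisfied · (1,2)O 7/7 satisfied · (1,4)O 4/4 satisfied
Row 2: (2,0)X 2/5 satisfied · (2,1)O 5/8 satisfied · (2,2)O 7/7 satisfied · (2,3)O 7/7 satisfied · (2,4)O 4/4 satisfied
Row 3: (3,0)X 1/3 satisfied · (3,1)O 3/5 satisfied · (3,2)O 5/5 satisfied · (3,3)O 5/5 satisfied · (3,4)O 3/3 satisfied
All meet the threshold, so the configuration is stable.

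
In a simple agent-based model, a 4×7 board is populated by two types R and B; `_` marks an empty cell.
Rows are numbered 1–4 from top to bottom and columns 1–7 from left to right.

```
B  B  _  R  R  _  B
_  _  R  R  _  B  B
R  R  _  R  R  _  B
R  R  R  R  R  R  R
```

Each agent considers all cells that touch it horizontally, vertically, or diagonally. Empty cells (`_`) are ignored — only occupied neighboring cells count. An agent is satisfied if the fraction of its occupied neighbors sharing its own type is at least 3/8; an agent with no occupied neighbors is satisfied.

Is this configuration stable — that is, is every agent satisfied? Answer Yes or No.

(1,1)B 1/1 ✓
(1,2)B 1/2 ✓
(1,4)R 3/3 ✓
(1,5)R 2/3 ✓
(1,7)B 2/2 ✓
(2,3)R 4/5 ✓
(2,4)R 5/5 ✓
(2,6)B 3/5 ✓
(2,7)B 3/3 ✓
(3,1)R 3/3 ✓
(3,2)R 5/5 ✓
(3,4)R 6/6 ✓
(3,5)R 5/6 ✓
(3,7)B 2/4 ✓
(4,1)R 3/3 ✓
(4,2)R 4/4 ✓
(4,3)R 4/4 ✓
(4,4)R 4/4 ✓
(4,5)R 4/4 ✓
(4,6)R 3/4 ✓
(4,7)R 1/2 ✓
All meet the threshold, so the configuration is stable.

Yes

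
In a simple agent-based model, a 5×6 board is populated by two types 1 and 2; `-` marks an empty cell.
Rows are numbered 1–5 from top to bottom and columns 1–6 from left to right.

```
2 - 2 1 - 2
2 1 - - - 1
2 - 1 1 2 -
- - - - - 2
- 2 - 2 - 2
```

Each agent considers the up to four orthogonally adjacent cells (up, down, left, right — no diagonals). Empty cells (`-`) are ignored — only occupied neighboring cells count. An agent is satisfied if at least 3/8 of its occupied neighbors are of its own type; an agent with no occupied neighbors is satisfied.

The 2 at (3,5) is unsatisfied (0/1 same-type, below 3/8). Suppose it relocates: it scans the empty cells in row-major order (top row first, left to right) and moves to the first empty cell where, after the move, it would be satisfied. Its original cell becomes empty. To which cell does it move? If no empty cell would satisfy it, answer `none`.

Vacating (3,5). Empty cells in order:
  (1,2): 2/3 same-type → satisfied — stop here.

(1,2)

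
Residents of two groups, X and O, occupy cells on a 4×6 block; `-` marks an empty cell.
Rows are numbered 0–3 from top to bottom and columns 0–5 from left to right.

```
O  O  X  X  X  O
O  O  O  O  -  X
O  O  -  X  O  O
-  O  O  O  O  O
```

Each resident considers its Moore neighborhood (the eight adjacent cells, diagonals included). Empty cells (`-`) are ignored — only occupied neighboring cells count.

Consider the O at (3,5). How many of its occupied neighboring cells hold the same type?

3

Occupied neighbors of (3,5): (2,4)=O, (2,5)=O, (3,4)=O.
Same type (O): 3 of 3.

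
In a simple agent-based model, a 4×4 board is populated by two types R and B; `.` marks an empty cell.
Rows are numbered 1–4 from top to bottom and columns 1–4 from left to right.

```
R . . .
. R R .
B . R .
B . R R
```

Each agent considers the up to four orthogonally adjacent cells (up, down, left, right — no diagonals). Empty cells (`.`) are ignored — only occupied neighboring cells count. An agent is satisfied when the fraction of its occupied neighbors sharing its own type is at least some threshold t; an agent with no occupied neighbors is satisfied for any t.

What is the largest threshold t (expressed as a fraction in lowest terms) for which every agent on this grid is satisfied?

(1,1)R — no occupied neighbors
(2,2)R 1/1
(2,3)R 2/2
(3,1)B 1/1
(3,3)R 2/2
(4,1)B 1/1
(4,3)R 2/2
(4,4)R 1/1
The smallest same-type fraction is 1/1 at (2,2), which reduces to 1/1. Any threshold above that leaves this agent unsatisfied.

1/1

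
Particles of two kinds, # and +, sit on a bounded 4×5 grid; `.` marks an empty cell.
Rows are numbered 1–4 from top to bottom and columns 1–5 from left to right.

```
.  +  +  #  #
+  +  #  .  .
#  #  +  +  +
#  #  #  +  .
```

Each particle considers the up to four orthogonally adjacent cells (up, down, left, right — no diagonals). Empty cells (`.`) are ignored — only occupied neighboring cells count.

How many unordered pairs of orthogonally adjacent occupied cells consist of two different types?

9

Scan each occupied cell's neighbors to the right and below so each pair is counted once.
Row 1: +(1,2)–+(1,3)= +(1,2)–+(2,2)= +(1,3)–#(1,4)≠ +(1,3)–#(2,3)≠ #(1,4)–#(1,5)=  → 2/5 unlike.
Row 2: +(2,1)–+(2,2)= +(2,1)–#(3,1)≠ +(2,2)–#(2,3)≠ +(2,2)–#(3,2)≠ #(2,3)–+(3,3)≠  → 4/5 unlike.
Row 3: #(3,1)–#(3,2)= #(3,1)–#(4,1)= #(3,2)–+(3,3)≠ #(3,2)–#(4,2)= +(3,3)–+(3,4)= +(3,3)–#(4,3)≠ +(3,4)–+(3,5)= +(3,4)–+(4,4)=  → 2/8 unlike.
Row 4: #(4,1)–#(4,2)= #(4,2)–#(4,3)= #(4,3)–+(4,4)≠  → 1/3 unlike.
Total adjacent occupied pairs: 21; unlike-type pairs: 9.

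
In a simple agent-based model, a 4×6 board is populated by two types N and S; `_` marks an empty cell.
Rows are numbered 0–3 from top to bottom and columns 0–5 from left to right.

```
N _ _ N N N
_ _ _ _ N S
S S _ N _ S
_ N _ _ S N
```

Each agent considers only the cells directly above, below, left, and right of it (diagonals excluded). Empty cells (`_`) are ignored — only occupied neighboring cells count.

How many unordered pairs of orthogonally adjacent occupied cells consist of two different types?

5

Scan each occupied cell's neighbors to the right and below so each pair is counted once.
Row 0: N(0,3)–N(0,4)= N(0,4)–N(0,5)= N(0,4)–N(1,4)= N(0,5)–S(1,5)≠  → 1/4 unlike.
Row 1: N(1,4)–S(1,5)≠ S(1,5)–S(2,5)=  → 1/2 unlike.
Row 2: S(2,0)–S(2,1)= S(2,1)–N(3,1)≠ S(2,5)–N(3,5)≠  → 2/3 unlike.
Row 3: S(3,4)–N(3,5)≠  → 1/1 unlike.
Total adjacent occupied pairs: 10; unlike-type pairs: 5.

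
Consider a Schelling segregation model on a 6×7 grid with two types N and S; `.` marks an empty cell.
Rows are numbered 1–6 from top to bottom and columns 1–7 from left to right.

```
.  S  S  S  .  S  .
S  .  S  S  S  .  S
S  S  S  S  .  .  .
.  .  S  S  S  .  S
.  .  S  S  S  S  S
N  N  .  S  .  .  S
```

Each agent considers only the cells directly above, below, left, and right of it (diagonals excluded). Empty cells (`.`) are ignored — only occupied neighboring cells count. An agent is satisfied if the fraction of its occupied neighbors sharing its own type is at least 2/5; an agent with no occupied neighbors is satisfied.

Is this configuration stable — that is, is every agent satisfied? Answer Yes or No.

Yes

(1,2)S 1/1 satisfied
(1,3)S 3/3 satisfied
(1,4)S 2/2 satisfied
(1,6)S 0/0 satisfied
(2,1)S 1/1 satisfied
(2,3)S 3/3 satisfied
(2,4)S 4/4 satisfied
(2,5)S 1/1 satisfied
(2,7)S 0/0 satisfied
(3,1)S 2/2 satisfied
(3,2)S 2/2 satisfied
(3,3)S 4/4 satisfied
(3,4)S 3/3 satisfied
(4,3)S 3/3 satisfied
(4,4)S 4/4 satisfied
(4,5)S 2/2 satisfied
(4,7)S 1/1 satisfied
(5,3)S 2/2 satisfied
(5,4)S 4/4 satisfied
(5,5)S 3/3 satisfied
(5,6)S 2/2 satisfied
(5,7)S 3/3 satisfied
(6,1)N 1/1 satisfied
(6,2)N 1/1 satisfied
(6,4)S 1/1 satisfied
(6,7)S 1/1 satisfied
All meet the threshold, so the configuration is stable.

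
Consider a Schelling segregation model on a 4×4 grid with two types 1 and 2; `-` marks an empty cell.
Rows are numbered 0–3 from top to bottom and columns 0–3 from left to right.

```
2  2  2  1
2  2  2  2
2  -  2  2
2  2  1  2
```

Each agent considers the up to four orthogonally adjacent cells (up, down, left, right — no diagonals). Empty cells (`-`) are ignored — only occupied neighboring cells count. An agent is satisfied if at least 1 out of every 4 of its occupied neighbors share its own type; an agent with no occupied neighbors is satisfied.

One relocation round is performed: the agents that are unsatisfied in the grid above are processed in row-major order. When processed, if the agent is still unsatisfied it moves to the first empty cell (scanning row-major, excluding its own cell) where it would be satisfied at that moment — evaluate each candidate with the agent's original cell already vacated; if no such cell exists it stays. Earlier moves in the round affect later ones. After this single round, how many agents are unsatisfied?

Initially unsatisfied (in order): (0,3), (3,2).
  (0,3): no empty cell satisfies it; stays.
  (3,2): no empty cell satisfies it; stays.
Resulting grid:
2 2 2 1
2 2 2 2
2 - 2 2
2 2 1 2
Unsatisfied now: (0,3), (3,2).

2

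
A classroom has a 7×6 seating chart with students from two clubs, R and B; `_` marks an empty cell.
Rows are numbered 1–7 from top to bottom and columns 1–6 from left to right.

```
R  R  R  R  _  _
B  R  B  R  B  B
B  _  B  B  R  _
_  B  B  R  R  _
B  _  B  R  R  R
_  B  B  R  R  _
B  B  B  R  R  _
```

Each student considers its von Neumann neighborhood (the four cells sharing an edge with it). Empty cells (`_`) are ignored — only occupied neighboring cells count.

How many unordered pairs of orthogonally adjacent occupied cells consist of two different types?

Scan each occupied cell's neighbors to the right and below so each pair is counted once.
Row 1: R(1,1)–R(1,2)= R(1,1)–B(2,1)≠ R(1,2)–R(1,3)= R(1,2)–R(2,2)= R(1,3)–R(1,4)= R(1,3)–B(2,3)≠ R(1,4)–R(2,4)=  → 2/7 unlike.
Row 2: B(2,1)–R(2,2)≠ B(2,1)–B(3,1)= R(2,2)–B(2,3)≠ B(2,3)–R(2,4)≠ B(2,3)–B(3,3)= R(2,4)–B(2,5)≠ R(2,4)–B(3,4)≠ B(2,5)–B(2,6)= B(2,5)–R(3,5)≠  → 6/9 unlike.
Row 3: B(3,3)–B(3,4)= B(3,3)–B(4,3)= B(3,4)–R(3,5)≠ B(3,4)–R(4,4)≠ R(3,5)–R(4,5)=  → 2/5 unlike.
Row 4: B(4,2)–B(4,3)= B(4,3)–R(4,4)≠ B(4,3)–B(5,3)= R(4,4)–R(4,5)= R(4,4)–R(5,4)= R(4,5)–R(5,5)=  → 1/6 unlike.
Row 5: B(5,3)–R(5,4)≠ B(5,3)–B(6,3)= R(5,4)–R(5,5)= R(5,4)–R(6,4)= R(5,5)–R(5,6)= R(5,5)–R(6,5)=  → 1/6 unlike.
Row 6: B(6,2)–B(6,3)= B(6,2)–B(7,2)= B(6,3)–R(6,4)≠ B(6,3)–B(7,3)= R(6,4)–R(6,5)= R(6,4)–R(7,4)= R(6,5)–R(7,5)=  → 1/7 unlike.
Row 7: B(7,1)–B(7,2)= B(7,2)–B(7,3)= B(7,3)–R(7,4)≠ R(7,4)–R(7,5)=  → 1/4 unlike.
Total adjacent occupied pairs: 44; unlike-type pairs: 14.

14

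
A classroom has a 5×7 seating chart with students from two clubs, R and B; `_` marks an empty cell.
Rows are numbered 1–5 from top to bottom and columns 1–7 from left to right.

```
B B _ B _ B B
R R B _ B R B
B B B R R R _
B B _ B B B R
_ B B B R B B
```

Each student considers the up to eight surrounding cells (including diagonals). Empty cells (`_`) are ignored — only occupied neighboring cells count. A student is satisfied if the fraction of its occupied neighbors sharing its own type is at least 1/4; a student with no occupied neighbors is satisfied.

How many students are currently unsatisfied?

(1,1)B 1/3 satisfied
(1,2)B 2/4 satisfied
(1,4)B 2/2 satisfied
(1,6)B 3/4 satisfied
(1,7)B 2/3 satisfied
(2,1)R 1/5 not
(2,2)R 1/7 not
(2,3)B 4/6 satisfied
(2,5)B 2/6 satisfied
(2,6)R 2/6 satisfied
(2,7)B 2/4 satisfied
(3,1)B 3/5 satisfied
(3,2)B 5/7 satisfied
(3,3)B 4/6 satisfied
(3,4)R 1/6 not
(3,5)R 3/7 satisfied
(3,6)R 3/7 satisfied
(4,1)B 4/4 satisfied
(4,2)B 6/6 satisfied
(4,4)B 4/7 satisfied
(4,5)B 4/8 satisfied
(4,6)B 3/7 satisfied
(4,7)R 1/4 satisfied
(5,2)B 3/3 satisfied
(5,3)B 4/4 satisfied
(5,4)B 3/4 satisfied
(5,5)R 0/5 not
(5,6)B 3/5 satisfied
(5,7)B 2/3 satisfied
Unsatisfied: (2,1), (2,2), (3,4), (5,5) — 4 in total.

4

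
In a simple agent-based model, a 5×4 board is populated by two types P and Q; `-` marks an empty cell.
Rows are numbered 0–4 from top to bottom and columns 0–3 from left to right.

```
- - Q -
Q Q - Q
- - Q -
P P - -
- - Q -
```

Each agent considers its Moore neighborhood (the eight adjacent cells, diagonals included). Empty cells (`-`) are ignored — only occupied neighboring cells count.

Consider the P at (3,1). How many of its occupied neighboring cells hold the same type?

Occupied neighbors of (3,1): (2,2)=Q, (3,0)=P, (4,2)=Q.
Same type (P): 1 of 3.

1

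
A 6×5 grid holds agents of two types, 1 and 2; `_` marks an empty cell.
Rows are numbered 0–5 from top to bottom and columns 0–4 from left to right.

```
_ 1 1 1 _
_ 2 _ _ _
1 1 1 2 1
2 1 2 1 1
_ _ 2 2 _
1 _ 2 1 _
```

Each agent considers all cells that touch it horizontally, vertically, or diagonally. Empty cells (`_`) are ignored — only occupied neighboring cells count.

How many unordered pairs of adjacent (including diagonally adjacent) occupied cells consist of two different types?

Scan each occupied cell's neighbors to the right and below (and the two forward diagonals) so each pair is counted once.
Row 0: 1(0,1)–1(0,2)= 1(0,1)–2(1,1)≠ 1(0,2)–1(0,3)= 1(0,2)–2(1,1)≠  → 2/4 unlike.
Row 1: 2(1,1)–1(2,1)≠ 2(1,1)–1(2,2)≠ 2(1,1)–1(2,0)≠  → 3/3 unlike.
Row 2: 1(2,0)–1(2,1)= 1(2,0)–2(3,0)≠ 1(2,0)–1(3,1)= 1(2,1)–1(2,2)= 1(2,1)–1(3,1)= 1(2,1)–2(3,2)≠ 1(2,1)–2(3,0)≠ 1(2,2)–2(2,3)≠ 1(2,2)–2(3,2)≠ 1(2,2)–1(3,3)= 1(2,2)–1(3,1)= 2(2,3)–1(2,4)≠ 2(2,3)–1(3,3)≠ 2(2,3)–1(3,4)≠ 2(2,3)–2(3,2)= 1(2,4)–1(3,4)= 1(2,4)–1(3,3)=  → 8/17 unlike.
Row 3: 2(3,0)–1(3,1)≠ 1(3,1)–2(3,2)≠ 1(3,1)–2(4,2)≠ 2(3,2)–1(3,3)≠ 2(3,2)–2(4,2)= 2(3,2)–2(4,3)= 1(3,3)–1(3,4)= 1(3,3)–2(4,3)≠ 1(3,3)–2(4,2)≠ 1(3,4)–2(4,3)≠  → 7/10 unlike.
Row 4: 2(4,2)–2(4,3)= 2(4,2)–2(5,2)= 2(4,2)–1(5,3)≠ 2(4,3)–1(5,3)≠ 2(4,3)–2(5,2)=  → 2/5 unlike.
Row 5: 2(5,2)–1(5,3)≠  → 1/1 unlike.
Total adjacent occupied pairs: 40; unlike-type pairs: 23.

23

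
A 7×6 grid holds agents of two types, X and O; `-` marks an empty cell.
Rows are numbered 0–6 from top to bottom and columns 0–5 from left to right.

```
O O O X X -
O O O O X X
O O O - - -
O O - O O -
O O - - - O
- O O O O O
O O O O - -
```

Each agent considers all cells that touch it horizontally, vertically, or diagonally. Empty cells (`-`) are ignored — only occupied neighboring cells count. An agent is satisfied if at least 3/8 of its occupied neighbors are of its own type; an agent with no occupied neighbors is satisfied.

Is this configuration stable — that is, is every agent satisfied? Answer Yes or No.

(0,0)O 3/3 ✓
(0,1)O 5/5 ✓
(0,2)O 4/5 ✓
(0,3)X 2/5 ✓
(0,4)X 3/4 ✓
(1,0)O 5/5 ✓
(1,1)O 8/8 ✓
(1,2)O 6/7 ✓
(1,3)O 3/6 ✓
(1,4)X 3/4 ✓
(1,5)X 2/2 ✓
(2,0)O 5/5 ✓
(2,1)O 7/7 ✓
(2,2)O 6/6 ✓
(3,0)O 5/5 ✓
(3,1)O 6/6 ✓
(3,3)O 2/2 ✓
(3,4)O 2/2 ✓
(4,0)O 4/4 ✓
(4,1)O 5/5 ✓
(4,5)O 3/3 ✓
(5,1)O 6/6 ✓
(5,2)O 6/6 ✓
(5,3)O 4/4 ✓
(5,4)O 4/4 ✓
(5,5)O 2/2 ✓
(6,0)O 2/2 ✓
(6,1)O 4/4 ✓
(6,2)O 5/5 ✓
(6,3)O 4/4 ✓
All meet the threshold, so the configuration is stable.

Yes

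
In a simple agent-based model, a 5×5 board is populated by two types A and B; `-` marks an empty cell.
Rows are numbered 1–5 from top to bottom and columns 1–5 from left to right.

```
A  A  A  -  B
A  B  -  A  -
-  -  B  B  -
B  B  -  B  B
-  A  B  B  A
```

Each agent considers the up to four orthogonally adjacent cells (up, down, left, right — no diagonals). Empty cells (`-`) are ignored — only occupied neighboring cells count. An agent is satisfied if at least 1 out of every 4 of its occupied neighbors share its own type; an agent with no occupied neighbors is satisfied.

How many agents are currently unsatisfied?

4

Row 1: (1,1)A 2/2 ✓ · (1,2)A 2/3 ✓ · (1,3)A 1/1 ✓ · (1,5)B 0/0 ✓
Row 2: (2,1)A 1/2 ✓ · (2,2)B 0/2 ✗ · (2,4)A 0/1 ✗
Row 3: (3,3)B 1/1 ✓ · (3,4)B 2/3 ✓
Row 4: (4,1)B 1/1 ✓ · (4,2)B 1/2 ✓ · (4,4)B 3/3 ✓ · (4,5)B 1/2 ✓
Row 5: (5,2)A 0/2 ✗ · (5,3)B 1/2 ✓ · (5,4)B 2/3 ✓ · (5,5)A 0/2 ✗
Unsatisfied: (2,2), (2,4), (5,2), (5,5) — 4 in total.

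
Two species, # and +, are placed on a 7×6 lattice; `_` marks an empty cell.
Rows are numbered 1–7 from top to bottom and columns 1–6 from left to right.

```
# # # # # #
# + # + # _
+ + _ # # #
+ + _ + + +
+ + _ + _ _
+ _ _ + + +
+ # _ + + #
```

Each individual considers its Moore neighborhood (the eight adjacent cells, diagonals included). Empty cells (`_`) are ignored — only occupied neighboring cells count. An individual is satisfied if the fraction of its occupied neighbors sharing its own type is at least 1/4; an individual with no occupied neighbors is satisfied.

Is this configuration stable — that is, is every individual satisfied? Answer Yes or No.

No

Row 1: (1,1)# 2/3 ok · (1,2)# 4/5 ok · (1,3)# 3/5 ok · (1,4)# 4/5 ok · (1,5)# 3/4 ok · (1,6)# 2/2 ok
Row 2: (2,1)# 2/5 ok · (2,2)+ 2/7 ok · (2,3)# 4/7 ok · (2,4)+ 0/7 unhappy · (2,5)# 6/7 ok
Row 3: (3,1)+ 4/5 ok · (3,2)+ 4/6 ok · (3,4)# 3/6 ok · (3,5)# 3/7 ok · (3,6)# 2/4 ok
Row 4: (4,1)+ 5/5 ok · (4,2)+ 5/5 ok · (4,4)+ 2/4 ok · (4,5)+ 3/6 ok · (4,6)+ 1/3 ok
Row 5: (5,1)+ 4/4 ok · (5,2)+ 4/4 ok · (5,4)+ 4/4 ok
Row 6: (6,1)+ 3/4 ok · (6,4)+ 4/4 ok · (6,5)+ 5/6 ok · (6,6)+ 2/3 ok
Row 7: (7,1)+ 1/2 ok · (7,2)# 0/2 unhappy · (7,4)+ 3/3 ok · (7,5)+ 4/5 ok · (7,6)# 0/3 unhappy
For instance (2,4) has only 0/7 same-type neighbors, below 1/4.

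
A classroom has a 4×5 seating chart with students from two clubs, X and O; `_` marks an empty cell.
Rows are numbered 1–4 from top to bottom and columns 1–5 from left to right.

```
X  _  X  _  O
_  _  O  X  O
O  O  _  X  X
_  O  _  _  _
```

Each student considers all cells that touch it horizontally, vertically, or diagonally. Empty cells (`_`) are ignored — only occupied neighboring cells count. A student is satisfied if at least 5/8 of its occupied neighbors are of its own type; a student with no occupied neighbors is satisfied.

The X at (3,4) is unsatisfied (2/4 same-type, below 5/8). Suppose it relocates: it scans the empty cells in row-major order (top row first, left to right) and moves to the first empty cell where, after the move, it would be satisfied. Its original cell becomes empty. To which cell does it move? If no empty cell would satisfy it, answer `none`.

Vacating (3,4). Empty cells in order:
  (1,2): 2/3 same-type → satisfied — stop here.

(1,2)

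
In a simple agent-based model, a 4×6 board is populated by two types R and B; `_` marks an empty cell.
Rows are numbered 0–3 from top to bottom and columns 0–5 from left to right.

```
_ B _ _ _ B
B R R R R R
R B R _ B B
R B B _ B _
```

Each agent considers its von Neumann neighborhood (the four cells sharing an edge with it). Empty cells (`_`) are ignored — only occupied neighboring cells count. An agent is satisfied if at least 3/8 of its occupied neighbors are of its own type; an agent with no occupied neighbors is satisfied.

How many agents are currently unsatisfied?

Row 0: (0,1)B 0/1 unhappy · (0,5)B 0/1 unhappy
Row 1: (1,0)B 0/2 unhappy · (1,1)R 1/4 unhappy · (1,2)R 3/3 ok · (1,3)R 2/2 ok · (1,4)R 2/3 ok · (1,5)R 1/3 unhappy
Row 2: (2,0)R 1/3 unhappy · (2,1)B 1/4 unhappy · (2,2)R 1/3 unhappy · (2,4)B 2/3 ok · (2,5)B 1/2 ok
Row 3: (3,0)R 1/2 ok · (3,1)B 2/3 ok · (3,2)B 1/2 ok · (3,4)B 1/1 ok
Unsatisfied: (0,1), (0,5), (1,0), (1,1), (1,5), (2,0), (2,1), (2,2) — 8 in total.

8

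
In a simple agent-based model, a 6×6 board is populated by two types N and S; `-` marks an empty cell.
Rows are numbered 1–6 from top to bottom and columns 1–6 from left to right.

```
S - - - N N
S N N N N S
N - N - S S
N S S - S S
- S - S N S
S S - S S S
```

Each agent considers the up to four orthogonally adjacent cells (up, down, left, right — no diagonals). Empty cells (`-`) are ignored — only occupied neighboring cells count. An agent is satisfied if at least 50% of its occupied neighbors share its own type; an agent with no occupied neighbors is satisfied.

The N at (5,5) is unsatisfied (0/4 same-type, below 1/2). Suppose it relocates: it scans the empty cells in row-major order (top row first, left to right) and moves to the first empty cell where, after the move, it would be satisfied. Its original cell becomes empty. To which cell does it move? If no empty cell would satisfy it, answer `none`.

(1,2)

Vacating (5,5). Empty cells in order:
  (1,2): 1/2 same-type → satisfied — stop here.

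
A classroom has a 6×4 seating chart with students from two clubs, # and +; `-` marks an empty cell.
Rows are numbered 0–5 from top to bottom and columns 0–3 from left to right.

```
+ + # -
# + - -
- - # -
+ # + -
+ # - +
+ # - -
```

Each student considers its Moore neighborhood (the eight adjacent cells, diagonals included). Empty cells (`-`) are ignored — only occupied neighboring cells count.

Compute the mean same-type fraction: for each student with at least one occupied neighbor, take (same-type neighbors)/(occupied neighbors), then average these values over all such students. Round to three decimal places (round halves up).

Row 0: (0,0)+ 2/3 · (0,1)+ 2/4 · (0,2)# 0/2
Row 1: (1,0)# 0/3 · (1,1)+ 2/5
Row 2: (2,2)# 1/3
Row 3: (3,0)+ 1/3 · (3,1)# 2/5 · (3,2)+ 1/4
Row 4: (4,0)+ 2/5 · (4,1)# 2/6 · (4,3)+ 1/1
Row 5: (5,0)+ 1/3 · (5,1)# 1/3
Sum over 14 students: 2/3 + 2/4 + 0/2 + 0/3 + 2/5 + 1/3 + 1/3 + 2/5 + 1/4 + 2/5 + 2/6 + 1/1 + 1/3 + 1/3 = 317/60; mean = 317/60 ÷ 14 = 317/840 = 0.377380… → 0.377.

0.377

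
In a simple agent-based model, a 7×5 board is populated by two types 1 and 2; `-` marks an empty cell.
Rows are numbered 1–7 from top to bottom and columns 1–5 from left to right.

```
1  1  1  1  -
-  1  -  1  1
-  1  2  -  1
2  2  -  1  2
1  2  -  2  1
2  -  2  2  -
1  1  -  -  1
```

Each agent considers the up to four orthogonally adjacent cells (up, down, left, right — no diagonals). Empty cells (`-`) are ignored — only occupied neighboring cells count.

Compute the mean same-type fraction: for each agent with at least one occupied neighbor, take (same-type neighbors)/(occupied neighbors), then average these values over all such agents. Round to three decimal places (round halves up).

(1,1)1 1/1
(1,2)1 3/3
(1,3)1 2/2
(1,4)1 2/2
(2,2)1 2/2
(2,4)1 2/2
(2,5)1 2/2
(3,2)1 1/3
(3,3)2 0/1
(3,5)1 1/2
(4,1)2 1/2
(4,2)2 2/3
(4,4)1 0/2
(4,5)2 0/3
(5,1)1 0/3
(5,2)2 1/2
(5,4)2 1/3
(5,5)1 0/2
(6,1)2 0/2
(6,3)2 1/1
(6,4)2 2/2
(7,1)1 1/2
(7,2)1 1/1
(7,5)1 — no occupied neighbors
Sum over 23 agents: 1/1 + 3/3 + 2/2 + 2/2 + 2/2 + 2/2 + 2/2 + 1/3 + 0/1 + 1/2 + 1/2 + 2/3 + 0/2 + 0/3 + 0/3 + 1/2 + 1/3 + 0/2 + 0/2 + 1/1 + 2/2 + 1/2 + 1/1 = 40/3; mean = 40/3 ÷ 23 = 40/69 = 0.579710… → 0.580.

0.580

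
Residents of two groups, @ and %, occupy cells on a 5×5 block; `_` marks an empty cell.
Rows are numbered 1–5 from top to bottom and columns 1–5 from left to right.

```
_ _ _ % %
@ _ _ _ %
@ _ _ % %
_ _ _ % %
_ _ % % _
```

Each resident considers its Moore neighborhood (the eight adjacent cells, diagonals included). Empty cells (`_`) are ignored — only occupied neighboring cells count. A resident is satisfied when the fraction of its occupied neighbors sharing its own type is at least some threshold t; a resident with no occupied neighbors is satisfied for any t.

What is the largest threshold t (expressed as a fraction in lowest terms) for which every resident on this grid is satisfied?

Row 1: (1,4)% 2/2 · (1,5)% 2/2
Row 2: (2,1)@ 1/1 · (2,5)% 4/4
Row 3: (3,1)@ 1/1 · (3,4)% 4/4 · (3,5)% 4/4
Row 4: (4,4)% 5/5 · (4,5)% 4/4
Row 5: (5,3)% 2/2 · (5,4)% 3/3
The smallest same-type fraction is 2/2 at (1,4), which reduces to 1/1. Any threshold above that leaves this resident unsatisfied.

1/1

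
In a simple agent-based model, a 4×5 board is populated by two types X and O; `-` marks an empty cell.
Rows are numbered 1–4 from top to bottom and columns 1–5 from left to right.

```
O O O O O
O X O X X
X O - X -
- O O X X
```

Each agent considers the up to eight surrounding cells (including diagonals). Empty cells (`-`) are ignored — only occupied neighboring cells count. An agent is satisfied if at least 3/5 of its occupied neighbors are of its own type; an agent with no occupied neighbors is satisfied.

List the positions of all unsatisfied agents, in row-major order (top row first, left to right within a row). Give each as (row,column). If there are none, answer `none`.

(1,5), (2,2), (2,3), (2,4), (2,5), (3,1), (4,3)

(1,1)O 2/3 satisfied
(1,2)O 4/5 satisfied
(1,3)O 3/5 satisfied
(1,4)O 3/5 satisfied
(1,5)O 1/3 not
(2,1)O 3/5 satisfied
(2,2)X 1/7 not
(2,3)O 4/7 not
(2,4)X 2/6 not
(2,5)X 2/4 not
(3,1)X 1/4 not
(3,2)O 4/6 satisfied
(3,4)X 4/6 satisfied
(4,2)O 2/3 satisfied
(4,3)O 2/4 not
(4,4)X 2/3 satisfied
(4,5)X 2/2 satisfied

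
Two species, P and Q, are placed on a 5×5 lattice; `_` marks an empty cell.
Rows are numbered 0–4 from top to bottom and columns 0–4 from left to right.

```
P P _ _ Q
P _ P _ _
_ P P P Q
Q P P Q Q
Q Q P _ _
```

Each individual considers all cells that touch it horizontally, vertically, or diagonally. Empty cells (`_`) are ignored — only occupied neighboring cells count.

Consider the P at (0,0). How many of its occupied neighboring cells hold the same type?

Occupied neighbors of (0,0): (0,1)=P, (1,0)=P.
Same type (P): 2 of 2.

2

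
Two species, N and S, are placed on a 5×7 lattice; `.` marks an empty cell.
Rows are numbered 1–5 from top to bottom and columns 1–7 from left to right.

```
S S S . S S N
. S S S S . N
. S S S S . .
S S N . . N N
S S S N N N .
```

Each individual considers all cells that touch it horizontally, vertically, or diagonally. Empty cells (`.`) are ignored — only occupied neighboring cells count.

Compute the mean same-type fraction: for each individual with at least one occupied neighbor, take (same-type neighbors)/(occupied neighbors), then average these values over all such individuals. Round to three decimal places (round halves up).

0.827

(1,1)S 2/2
(1,2)S 4/4
(1,3)S 4/4
(1,5)S 3/3
(1,6)S 2/4
(1,7)N 1/2
(2,2)S 6/6
(2,3)S 7/7
(2,4)S 7/7
(2,5)S 5/5
(2,7)N 1/2
(3,2)S 5/6
(3,3)S 6/7
(3,4)S 5/6
(3,5)S 3/4
(4,1)S 4/4
(4,2)S 6/7
(4,3)N 1/7
(4,6)N 3/4
(4,7)N 2/2
(5,1)S 3/3
(5,2)S 4/5
(5,3)S 2/4
(5,4)N 2/3
(5,5)N 3/3
(5,6)N 3/3
Sum over 26 individuals: 2/2 + 4/4 + 4/4 + 3/3 + 2/4 + 1/2 + 6/6 + 7/7 + 7/7 + 5/5 + 1/2 + 5/6 + 6/7 + 5/6 + 3/4 + 4/4 + 6/7 + 1/7 + 3/4 + 2/2 + 3/3 + 4/5 + 2/4 + 2/3 + 3/3 + 3/3 = 4513/210; mean = 4513/210 ÷ 26 = 4513/5460 = 0.826556… → 0.827.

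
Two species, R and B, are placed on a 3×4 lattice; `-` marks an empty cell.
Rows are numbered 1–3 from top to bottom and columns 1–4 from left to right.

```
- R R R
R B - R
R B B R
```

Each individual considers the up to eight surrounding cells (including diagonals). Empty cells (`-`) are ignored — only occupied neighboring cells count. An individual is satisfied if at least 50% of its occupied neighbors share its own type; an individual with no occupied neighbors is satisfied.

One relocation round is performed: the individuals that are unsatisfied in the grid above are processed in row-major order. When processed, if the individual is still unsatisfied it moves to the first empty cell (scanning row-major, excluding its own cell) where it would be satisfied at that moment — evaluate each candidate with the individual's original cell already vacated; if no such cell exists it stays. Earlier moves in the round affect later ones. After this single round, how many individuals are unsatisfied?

Initially unsatisfied (in order): (2,2), (3,1).
  (2,2): no empty cell satisfies it; stays.
  (3,1) → (1,1).
Resulting grid:
R R R R
R B - R
- B B R
Unsatisfied now: (2,2).

1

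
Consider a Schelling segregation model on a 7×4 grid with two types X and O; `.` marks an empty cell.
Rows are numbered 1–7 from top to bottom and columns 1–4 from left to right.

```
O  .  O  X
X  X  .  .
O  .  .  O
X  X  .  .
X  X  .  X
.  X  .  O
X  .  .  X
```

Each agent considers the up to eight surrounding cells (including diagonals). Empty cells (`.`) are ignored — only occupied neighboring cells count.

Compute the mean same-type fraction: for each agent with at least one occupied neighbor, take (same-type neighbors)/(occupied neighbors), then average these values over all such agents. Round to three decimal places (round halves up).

Row 1: (1,1)O 0/2 · (1,3)O 0/2 · (1,4)X 0/1
Row 2: (2,1)X 1/3 · (2,2)X 1/4
Row 3: (3,1)O 0/4 · (3,4)O — no occupied neighbors
Row 4: (4,1)X 3/4 · (4,2)X 3/4
Row 5: (5,1)X 4/4 · (5,2)X 4/4 · (5,4)X 0/1
Row 6: (6,2)X 3/3 · (6,4)O 0/2
Row 7: (7,1)X 1/1 · (7,4)X 0/1
Sum over 15 agents: 0/2 + 0/2 + 0/1 + 1/3 + 1/4 + 0/4 + 3/4 + 3/4 + 4/4 + 4/4 + 0/1 + 3/3 + 0/2 + 1/1 + 0/1 = 73/12; mean = 73/12 ÷ 15 = 73/180 = 0.405555… → 0.406.

0.406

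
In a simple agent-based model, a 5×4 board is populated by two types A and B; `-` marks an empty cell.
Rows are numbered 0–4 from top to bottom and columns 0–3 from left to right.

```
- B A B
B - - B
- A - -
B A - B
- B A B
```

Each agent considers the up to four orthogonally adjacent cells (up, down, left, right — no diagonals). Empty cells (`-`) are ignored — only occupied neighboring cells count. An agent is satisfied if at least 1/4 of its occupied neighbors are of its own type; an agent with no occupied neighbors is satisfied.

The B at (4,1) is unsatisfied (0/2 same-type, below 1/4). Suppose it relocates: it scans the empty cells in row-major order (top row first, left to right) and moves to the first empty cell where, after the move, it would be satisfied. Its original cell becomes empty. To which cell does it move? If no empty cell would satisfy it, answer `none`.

(0,0)

Vacating (4,1). Empty cells in order:
  (0,0): 2/2 same-type → satisfied — stop here.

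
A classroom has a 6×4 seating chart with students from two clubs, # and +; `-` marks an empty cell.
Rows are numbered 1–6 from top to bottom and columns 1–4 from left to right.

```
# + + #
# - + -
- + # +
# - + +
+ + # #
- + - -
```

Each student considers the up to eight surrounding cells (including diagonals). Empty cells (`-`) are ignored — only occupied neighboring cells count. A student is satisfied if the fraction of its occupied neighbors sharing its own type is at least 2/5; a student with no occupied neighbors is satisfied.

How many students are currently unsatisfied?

6

Row 1: (1,1)# 1/2 ✓ · (1,2)+ 2/4 ✓ · (1,3)+ 2/3 ✓ · (1,4)# 0/2 ✗
Row 2: (2,1)# 1/3 ✗ · (2,3)+ 4/6 ✓
Row 3: (3,2)+ 2/5 ✓ · (3,3)# 0/5 ✗ · (3,4)+ 3/4 ✓
Row 4: (4,1)# 0/3 ✗ · (4,3)+ 4/7 ✓ · (4,4)+ 2/5 ✓
Row 5: (5,1)+ 2/3 ✓ · (5,2)+ 3/5 ✓ · (5,3)# 1/5 ✗ · (5,4)# 1/3 ✗
Row 6: (6,2)+ 2/3 ✓
Unsatisfied: (1,4), (2,1), (3,3), (4,1), (5,3), (5,4) — 6 in total.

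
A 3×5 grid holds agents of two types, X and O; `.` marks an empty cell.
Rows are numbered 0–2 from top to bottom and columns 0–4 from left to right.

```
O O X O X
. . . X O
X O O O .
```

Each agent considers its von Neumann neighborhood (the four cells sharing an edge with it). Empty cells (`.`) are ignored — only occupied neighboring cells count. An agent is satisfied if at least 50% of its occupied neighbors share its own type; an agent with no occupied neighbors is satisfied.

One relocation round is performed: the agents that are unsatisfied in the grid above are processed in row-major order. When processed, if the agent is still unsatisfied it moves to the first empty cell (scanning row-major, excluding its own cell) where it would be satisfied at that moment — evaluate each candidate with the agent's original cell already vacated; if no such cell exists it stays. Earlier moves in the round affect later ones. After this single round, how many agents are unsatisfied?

Initially unsatisfied (in order): (0,2), (0,3), (0,4), (1,3), (1,4), (2,0).
  (0,2) → (1,0).
  (0,3) → (0,2).
  (0,4) → (0,3).
  (1,3) → (0,4).
  (1,4) → (1,1).
  (2,0): now satisfied by earlier moves; stays.
Resulting grid:
O O O X X
X O . . .
X O O O .
Unsatisfied now: (1,0).

1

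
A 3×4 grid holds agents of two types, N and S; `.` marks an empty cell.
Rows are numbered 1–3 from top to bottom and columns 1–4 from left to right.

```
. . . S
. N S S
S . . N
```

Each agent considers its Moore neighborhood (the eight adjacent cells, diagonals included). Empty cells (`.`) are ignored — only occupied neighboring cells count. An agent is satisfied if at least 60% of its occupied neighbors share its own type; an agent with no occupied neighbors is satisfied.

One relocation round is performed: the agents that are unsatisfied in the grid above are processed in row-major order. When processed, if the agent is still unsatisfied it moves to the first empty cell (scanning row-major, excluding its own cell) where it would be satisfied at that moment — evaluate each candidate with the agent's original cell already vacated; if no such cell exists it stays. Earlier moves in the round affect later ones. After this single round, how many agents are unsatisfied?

Initially unsatisfied (in order): (2,2), (2,3), (3,1), (3,4).
  (2,2) → (1,1).
  (2,3): now satisfied by earlier moves; stays.
  (3,1): now satisfied by earlier moves; stays.
  (3,4): no empty cell satisfies it; stays.
Resulting grid:
N . . S
. . S S
S . . N
Unsatisfied now: (3,4).

1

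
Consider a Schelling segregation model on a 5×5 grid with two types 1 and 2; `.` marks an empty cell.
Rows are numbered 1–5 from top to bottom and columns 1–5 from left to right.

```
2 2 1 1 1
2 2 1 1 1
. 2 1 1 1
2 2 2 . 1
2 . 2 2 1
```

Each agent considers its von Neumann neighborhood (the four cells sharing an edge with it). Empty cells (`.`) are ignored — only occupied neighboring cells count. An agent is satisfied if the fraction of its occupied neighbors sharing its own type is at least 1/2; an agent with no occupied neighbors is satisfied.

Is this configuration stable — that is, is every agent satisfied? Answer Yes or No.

(1,1)2 2/2 satisfied
(1,2)2 2/3 satisfied
(1,3)1 2/3 satisfied
(1,4)1 3/3 satisfied
(1,5)1 2/2 satisfied
(2,1)2 2/2 satisfied
(2,2)2 3/4 satisfied
(2,3)1 3/4 satisfied
(2,4)1 4/4 satisfied
(2,5)1 3/3 satisfied
(3,2)2 2/3 satisfied
(3,3)1 2/4 satisfied
(3,4)1 3/3 satisfied
(3,5)1 3/3 satisfied
(4,1)2 2/2 satisfied
(4,2)2 3/3 satisfied
(4,3)2 2/3 satisfied
(4,5)1 2/2 satisfied
(5,1)2 1/1 satisfied
(5,3)2 2/2 satisfied
(5,4)2 1/2 satisfied
(5,5)1 1/2 satisfied
All meet the threshold, so the configuration is stable.

Yes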